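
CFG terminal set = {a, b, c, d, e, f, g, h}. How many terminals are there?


Terminal symbols: a, b, c, d, e, f, g, h
Counting each: a (#1), b (#2), c (#3), d (#4), e (#5), f (#6), g (#7), h (#8)
Total = 8

8


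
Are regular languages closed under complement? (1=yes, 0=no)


Regular languages are closed under:
- Union (DFA product construction)
- Intersection (DFA product construction)
- Complement (swap accept/reject states)
- Concatenation (NFA construction)
- Kleene star (NFA construction)
complement is in this list
Therefore: closed

1


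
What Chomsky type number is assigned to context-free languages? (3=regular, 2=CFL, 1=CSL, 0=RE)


Chomsky hierarchy levels:
  Type 3: Regular (DFA/NFA/regex)
  Type 2: Context-free (PDA)
  Type 1: Context-sensitive
  Type 0: Recursively enumerable (TM)
'context-free' corresponds to Type 2

2


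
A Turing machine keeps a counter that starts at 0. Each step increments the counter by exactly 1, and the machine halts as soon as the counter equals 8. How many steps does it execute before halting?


Counter starts at 0. Counting sequence:
  Step 1: counter = 1
  Step 2: counter = 2
  Step 3: counter = 3
  Step 4: counter = 4
  Step 5: counter = 5
  Step 6: counter = 6
  Step 7: counter = 7
  Step 8: counter = 8
Counter reached 8 -> halt
Total steps = 8

8


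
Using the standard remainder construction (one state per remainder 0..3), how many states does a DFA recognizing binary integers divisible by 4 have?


Divisibility by 4 is tracked via the remainder mod 4: 0, 1, ..., 3
The construction assigns one state to each remainder
Number of remainders = 4

4


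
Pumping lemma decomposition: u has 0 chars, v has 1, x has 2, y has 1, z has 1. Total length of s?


|s| = |u| + |v| + |x| + |y| + |z|
= 0 + 1 + 2 + 1 + 1
= 1 + 2 + 2
= 3 + 2
= 5

5


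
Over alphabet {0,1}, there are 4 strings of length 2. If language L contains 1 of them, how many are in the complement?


Alphabet: {0,1}
String length: 2
Total strings of length 2 = 2^2 = 4
Strings in L = 1
Complement = total - |L|
= 4 - 1
= 3

3


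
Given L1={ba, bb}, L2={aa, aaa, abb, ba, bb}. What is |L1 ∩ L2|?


L1 = {ba, bb}
L2 = {aa, aaa, abb, ba, bb}
Checking each string in L1 against L2:
  'ba': in L2? Yes
  'bb': in L2? Yes
Intersection = {ba, bb}
|L1 ∩ L2| = 2

2


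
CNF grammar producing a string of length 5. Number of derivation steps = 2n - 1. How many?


Chomsky Normal Form derivation:
String length n = 5
Each step either:
  - Splits a nonterminal into two (n-1 such steps)
  - Converts a nonterminal to terminal (n such steps)
Total = (n-1) + n = 2n - 1
= 2(5) - 1
= 10 - 1
= 9

9


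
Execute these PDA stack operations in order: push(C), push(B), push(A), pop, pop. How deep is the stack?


Tracing stack operations:
  push(C) -> stack = [C], depth=1
  push(B) -> stack = [C,B], depth=2
  push(A) -> stack = [C,B,A], depth=3
  pop -> removed A, stack = [C,B], depth=2
  pop -> removed B, stack = [C], depth=1
Final depth = 1

1


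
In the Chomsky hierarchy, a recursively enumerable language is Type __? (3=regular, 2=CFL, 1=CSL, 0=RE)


Chomsky hierarchy levels:
  Type 3: Regular (DFA/NFA/regex)
  Type 2: Context-free (PDA)
  Type 1: Context-sensitive
  Type 0: Recursively enumerable (TM)
'recursively enumerable' corresponds to Type 0

0


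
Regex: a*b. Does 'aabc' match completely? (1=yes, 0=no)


Pattern: a*b
String: 'aabc'
Pattern requires: zero or more 'a's followed by exactly one 'b'
Found 2 leading 'a's
Remaining: 'bc'
Remaining is not 'b' -> no match
Result: 0

0


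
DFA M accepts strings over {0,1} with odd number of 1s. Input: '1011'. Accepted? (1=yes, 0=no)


DFA has 2 states: q_even (start, accept=no) and q_odd
Processing string '1011' character by character:
  Position 0: read '1', 1-count=1 -> q_odd
  Position 1: read '0', 1-count=1 -> q_odd (no change)
  Position 2: read '1', 1-count=2 -> q_even
  Position 3: read '1', 1-count=3 -> q_odd
Final state: q_odd, total 1s = 3 (odd); the DFA requires an odd count -> accept

1


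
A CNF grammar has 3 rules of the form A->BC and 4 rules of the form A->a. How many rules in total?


CNF allows two rule forms:
  A -> BC (binary): 3 rules
  A -> a (terminal): 4 rules
Total = 3 + 4 = 7

7


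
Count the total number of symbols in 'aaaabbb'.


String: 'aaaabbb'
Counting characters:
  'a' appears 4 time(s)
  'b' appears 3 time(s)
Total length = 4 + 3 = 7

7


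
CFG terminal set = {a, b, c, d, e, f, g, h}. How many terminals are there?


Terminal symbols: a, b, c, d, e, f, g, h
Counting each: a (#1), b (#2), c (#3), d (#4), e (#5), f (#6), g (#7), h (#8)
Total = 8

8


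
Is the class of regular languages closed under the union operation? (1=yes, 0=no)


Regular languages are closed under:
- Union (DFA product construction)
- Intersection (DFA product construction)
- Complement (swap accept/reject states)
- Concatenation (NFA construction)
- Kleene star (NFA construction)
union is in this list
Therefore: closed

1


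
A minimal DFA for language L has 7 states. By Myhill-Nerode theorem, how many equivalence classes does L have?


Myhill-Nerode theorem:
Number of equivalence classes = number of states in minimal DFA
Minimal DFA states = 7
Therefore equivalence classes = 7

7


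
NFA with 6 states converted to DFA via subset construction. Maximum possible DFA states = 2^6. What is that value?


NFA has 6 states
Subset construction: each DFA state = subset of NFA states
Maximum subsets = 2^6
2^6 = 64

64


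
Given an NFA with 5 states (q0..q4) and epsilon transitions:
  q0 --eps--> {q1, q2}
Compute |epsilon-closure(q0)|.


Starting from q0
Initialize closure = {q0}
Follow epsilon from q0 -> add q1
Follow epsilon from q0 -> add q2
Final closure: {q0, q1, q2}
Size = 3

3


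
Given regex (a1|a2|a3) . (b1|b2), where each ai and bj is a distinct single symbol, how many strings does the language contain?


First group: 3 alternatives
Second group: 2 alternatives
Concatenation: each choice from group 1 pairs with each from group 2
Total = 3 x 2 = 6

6


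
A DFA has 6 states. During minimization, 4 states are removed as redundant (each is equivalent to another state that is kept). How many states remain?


Original DFA: 6 states
Redundant states removed: 4
Minimized states = original - removed
= 6 - 4
= 2

2


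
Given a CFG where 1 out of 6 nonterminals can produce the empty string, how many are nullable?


Nonterminals: {S, A, B, C, D, E}
A nonterminal is nullable if it can derive epsilon
Counting nullable nonterminals: 1
Total nullable = 1

1


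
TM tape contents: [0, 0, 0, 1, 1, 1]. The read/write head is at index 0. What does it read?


Tape: [0, 0, 0, 1, 1, 1]
Positions: 0 1 2 3 4 5
Values:    0 0 0 1 1 1
Head at position 0
tape[0] = 0

0


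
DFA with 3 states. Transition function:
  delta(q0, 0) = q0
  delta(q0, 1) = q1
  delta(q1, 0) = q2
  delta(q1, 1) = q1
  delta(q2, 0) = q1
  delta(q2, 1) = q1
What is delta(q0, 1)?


Looking up transition function:
delta(q0, 1) in the table
Row: q0, Column: 1
Result: q1

q1


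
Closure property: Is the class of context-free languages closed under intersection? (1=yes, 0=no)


CFL closure properties:
  Closed under: union, concatenation, Kleene star
  NOT closed under: intersection, complement
Operation 'intersection' is in not-closed list -> No (not closed)

0


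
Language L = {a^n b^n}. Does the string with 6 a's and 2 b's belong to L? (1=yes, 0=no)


Language requires equal numbers of a's and b's
PDA pushes for each 'a', pops for each 'b'
Number of a's = 6
Number of b's = 2
6 != 2 -> Reject

0


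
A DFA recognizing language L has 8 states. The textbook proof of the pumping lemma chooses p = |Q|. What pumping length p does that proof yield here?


Pumping lemma for regular languages (standard proof):
Take p = |Q|, the number of DFA states.
Any string of length >= |Q| passes through |Q|+1 states while reading its first |Q| symbols,
so by pigeonhole some state repeats, giving the loop that can be pumped.
Here |Q| = 8
Therefore the proof uses p = 8

8


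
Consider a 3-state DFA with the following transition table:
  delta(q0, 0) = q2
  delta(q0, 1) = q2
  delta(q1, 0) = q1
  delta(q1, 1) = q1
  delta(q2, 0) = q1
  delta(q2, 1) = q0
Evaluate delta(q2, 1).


Looking up transition function:
delta(q2, 1) in the table
Row: q2, Column: 1
Result: q0

q0


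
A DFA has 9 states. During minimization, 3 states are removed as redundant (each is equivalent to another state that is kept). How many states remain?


Original DFA: 9 states
Redundant states removed: 3
Minimized states = original - removed
= 9 - 3
= 6

6


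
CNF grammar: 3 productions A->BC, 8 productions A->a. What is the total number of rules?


CNF allows two rule forms:
  A -> BC (binary): 3 rules
  A -> a (terminal): 8 rules
Total = 3 + 8 = 11

11


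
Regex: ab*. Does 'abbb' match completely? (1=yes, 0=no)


Pattern: ab*
String: 'abbb'
Pattern requires: exactly one 'a' followed by zero or more 'b's
First char is 'a' -> OK
Rest 'bbb': all b's? Yes
Result: 1

1


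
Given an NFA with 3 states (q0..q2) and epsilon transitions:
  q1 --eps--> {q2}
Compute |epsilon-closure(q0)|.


Starting from q0
Initialize closure = {q0}
q0 has no outgoing epsilon transitions -> nothing to add
Final closure: {q0}
Size = 1

1


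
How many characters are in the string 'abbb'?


String: 'abbb'
Counting characters:
  'a' appears 1 time(s)
  'b' appears 3 time(s)
Total length = 1 + 3 = 4

4


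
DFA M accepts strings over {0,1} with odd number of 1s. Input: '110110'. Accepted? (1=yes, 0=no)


DFA has 2 states: q_even (start, accept=no) and q_odd
Processing string '110110' character by character:
  Position 0: read '1', 1-count=1 -> q_odd
  Position 1: read '1', 1-count=2 -> q_even
  Position 2: read '0', 1-count=2 -> q_even (no change)
  Position 3: read '1', 1-count=3 -> q_odd
  Position 4: read '1', 1-count=4 -> q_even
  Position 5: read '0', 1-count=4 -> q_even (no change)
Final state: q_even, total 1s = 4 (even); the DFA requires an odd count -> reject

0


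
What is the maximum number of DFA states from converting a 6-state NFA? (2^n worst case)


NFA has 6 states
Subset construction: each DFA state = subset of NFA states
Maximum subsets = 2^6
2^6 = 64

64


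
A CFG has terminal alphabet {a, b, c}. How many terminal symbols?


Terminal symbols: a, b, c
Counting each: a (#1), b (#2), c (#3)
Total = 3

3


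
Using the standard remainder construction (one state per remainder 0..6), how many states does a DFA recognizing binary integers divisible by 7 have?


Divisibility by 7 is tracked via the remainder mod 7: 0, 1, ..., 6
The construction assigns one state to each remainder
Number of remainders = 7

7


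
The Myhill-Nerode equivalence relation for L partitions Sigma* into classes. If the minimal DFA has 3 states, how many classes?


Myhill-Nerode theorem:
Number of equivalence classes = number of states in minimal DFA
Minimal DFA states = 3
Therefore equivalence classes = 3

3


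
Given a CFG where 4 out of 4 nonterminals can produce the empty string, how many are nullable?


Nonterminals: {S, A, B, C}
A nonterminal is nullable if it can derive epsilon
Counting nullable nonterminals: 4
Total nullable = 4

4


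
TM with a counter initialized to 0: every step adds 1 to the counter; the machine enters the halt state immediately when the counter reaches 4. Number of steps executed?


Counter starts at 0. Counting sequence:
  Step 1: counter = 1
  Step 2: counter = 2
  Step 3: counter = 3
  Step 4: counter = 4
Counter reached 4 -> halt
Total steps = 4

4


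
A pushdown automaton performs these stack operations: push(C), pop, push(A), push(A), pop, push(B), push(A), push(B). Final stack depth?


Tracing stack operations:
  push(C) -> stack = [C], depth=1
  pop -> removed C, stack = [], depth=0
  push(A) -> stack = [A], depth=1
  push(A) -> stack = [A,A], depth=2
  pop -> removed A, stack = [A], depth=1
  push(B) -> stack = [A,B], depth=2
  push(A) -> stack = [A,B,A], depth=3
  push(B) -> stack = [A,B,A,B], depth=4
Final depth = 4

4


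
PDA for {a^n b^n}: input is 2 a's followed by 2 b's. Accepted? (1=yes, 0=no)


Language requires equal numbers of a's and b's
PDA pushes for each 'a', pops for each 'b'
Number of a's = 2
Number of b's = 2
2 == 2 -> Accept

1


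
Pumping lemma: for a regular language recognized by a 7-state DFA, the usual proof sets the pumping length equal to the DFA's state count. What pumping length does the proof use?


Pumping lemma for regular languages (standard proof):
Take p = |Q|, the number of DFA states.
Any string of length >= |Q| passes through |Q|+1 states while reading its first |Q| symbols,
so by pigeonhole some state repeats, giving the loop that can be pumped.
Here |Q| = 7
Therefore the proof uses p = 7

7


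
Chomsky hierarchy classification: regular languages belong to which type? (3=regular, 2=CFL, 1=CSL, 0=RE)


Chomsky hierarchy levels:
  Type 3: Regular (DFA/NFA/regex)
  Type 2: Context-free (PDA)
  Type 1: Context-sensitive
  Type 0: Recursively enumerable (TM)
'regular' corresponds to Type 3

3


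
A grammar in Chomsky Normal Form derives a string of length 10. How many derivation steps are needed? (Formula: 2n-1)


Chomsky Normal Form derivation:
String length n = 10
Each step either:
  - Splits a nonterminal into two (n-1 such steps)
  - Converts a nonterminal to terminal (n such steps)
Total = (n-1) + n = 2n - 1
= 2(10) - 1
= 20 - 1
= 19

19


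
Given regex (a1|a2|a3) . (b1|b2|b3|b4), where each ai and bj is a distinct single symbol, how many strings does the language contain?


First group: 3 alternatives
Second group: 4 alternatives
Concatenation: each choice from group 1 pairs with each from group 2
Total = 3 x 4 = 12

12


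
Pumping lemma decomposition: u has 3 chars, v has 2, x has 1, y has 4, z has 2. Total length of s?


|s| = |u| + |v| + |x| + |y| + |z|
= 3 + 2 + 1 + 4 + 2
= 5 + 1 + 6
= 6 + 6
= 12

12


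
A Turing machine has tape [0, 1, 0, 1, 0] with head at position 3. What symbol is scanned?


Tape: [0, 1, 0, 1, 0]
Positions: 0 1 2 3 4
Values:    0 1 0 1 0
Head at position 3
tape[3] = 1

1


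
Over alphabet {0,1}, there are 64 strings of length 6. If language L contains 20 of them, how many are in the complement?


Alphabet: {0,1}
String length: 6
Total strings of length 6 = 2^6 = 64
Strings in L = 20
Complement = total - |L|
= 64 - 20
= 44

44


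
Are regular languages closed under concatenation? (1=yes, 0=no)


Regular languages are closed under all standard operations:
- Union: Yes (product construction)
- Intersection: Yes (product construction)
- Complement: Yes (swap accept/reject)
- Concatenation: Yes (NFA construction)
Operation: concatenation -> Closed

1


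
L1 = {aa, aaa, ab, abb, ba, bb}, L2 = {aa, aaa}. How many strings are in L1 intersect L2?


L1 = {aa, aaa, ab, abb, ba, bb}
L2 = {aa, aaa}
Checking each string in L1 against L2:
  'aa': in L2? Yes
  'aaa': in L2? Yes
  'ab': in L2? No
  'abb': in L2? No
  'ba': in L2? No
  'bb': in L2? No
Intersection = {aa, aaa}
|L1 ∩ L2| = 2

2


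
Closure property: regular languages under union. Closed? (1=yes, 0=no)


Regular languages are closed under:
- Union (DFA product construction)
- Intersection (DFA product construction)
- Complement (swap accept/reject states)
- Concatenation (NFA construction)
- Kleene star (NFA construction)
union is in this list
Therefore: closed

1


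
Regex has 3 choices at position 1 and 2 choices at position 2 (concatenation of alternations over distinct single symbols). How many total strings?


First group: 3 alternatives
Second group: 2 alternatives
Concatenation: each choice from group 1 pairs with each from group 2
Total = 3 x 2 = 6

6


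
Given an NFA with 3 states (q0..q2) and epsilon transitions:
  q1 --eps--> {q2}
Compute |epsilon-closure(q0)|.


Starting from q0
Initialize closure = {q0}
q0 has no outgoing epsilon transitions -> nothing to add
Final closure: {q0}
Size = 1

1


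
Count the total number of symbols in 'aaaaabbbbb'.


String: 'aaaaabbbbb'
Counting characters:
  'a' appears 5 time(s)
  'b' appears 5 time(s)
Total length = 5 + 5 = 10

10


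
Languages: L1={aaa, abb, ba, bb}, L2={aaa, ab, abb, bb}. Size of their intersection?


L1 = {aaa, abb, ba, bb}
L2 = {aaa, ab, abb, bb}
Checking each string in L1 against L2:
  'aaa': in L2? Yes
  'abb': in L2? Yes
  'ba': in L2? No
  'bb': in L2? Yes
Intersection = {aaa, abb, bb}
|L1 ∩ L2| = 3

3


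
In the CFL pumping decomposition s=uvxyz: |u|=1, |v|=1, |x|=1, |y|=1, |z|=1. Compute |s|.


|s| = |u| + |v| + |x| + |y| + |z|
= 1 + 1 + 1 + 1 + 1
= 2 + 1 + 2
= 3 + 2
= 5

5


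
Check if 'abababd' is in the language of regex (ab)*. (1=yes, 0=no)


Pattern: (ab)*
String: 'abababd'
Pattern requires: zero or more repetitions of 'ab'
Length 7 is odd -> cannot be (ab)* -> no match
Result: 0

0


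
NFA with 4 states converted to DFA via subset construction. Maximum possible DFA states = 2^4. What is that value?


NFA has 4 states
Subset construction: each DFA state = subset of NFA states
Maximum subsets = 2^4
2^4 = 16

16


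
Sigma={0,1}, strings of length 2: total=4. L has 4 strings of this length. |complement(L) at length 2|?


Alphabet: {0,1}
String length: 2
Total strings of length 2 = 2^2 = 4
Strings in L = 4
Complement = total - |L|
= 4 - 4
= 0

0


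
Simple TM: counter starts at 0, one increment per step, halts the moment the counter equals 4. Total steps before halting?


Counter starts at 0. Counting sequence:
  Step 1: counter = 1
  Step 2: counter = 2
  Step 3: counter = 3
  Step 4: counter = 4
Counter reached 4 -> halt
Total steps = 4

4


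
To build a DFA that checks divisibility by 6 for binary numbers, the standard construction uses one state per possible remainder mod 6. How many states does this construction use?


Divisibility by 6 is tracked via the remainder mod 6: 0, 1, ..., 5
The construction assigns one state to each remainder
Number of remainders = 6

6


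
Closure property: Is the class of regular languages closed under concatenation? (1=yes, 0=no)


Regular languages are closed under all standard operations:
- Union: Yes (product construction)
- Intersection: Yes (product construction)
- Complement: Yes (swap accept/reject)
- Concatenation: Yes (NFA construction)
Operation: concatenation -> Closed

1


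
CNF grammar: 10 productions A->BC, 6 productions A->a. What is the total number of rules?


CNF allows two rule forms:
  A -> BC (binary): 10 rules
  A -> a (terminal): 6 rules
Total = 10 + 6 = 16

16


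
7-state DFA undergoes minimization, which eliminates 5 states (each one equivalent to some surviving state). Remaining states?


Original DFA: 7 states
Redundant states removed: 5
Minimized states = original - removed
= 7 - 5
= 2

2


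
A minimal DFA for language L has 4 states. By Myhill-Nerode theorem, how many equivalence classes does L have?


Myhill-Nerode theorem:
Number of equivalence classes = number of states in minimal DFA
Minimal DFA states = 4
Therefore equivalence classes = 4

4


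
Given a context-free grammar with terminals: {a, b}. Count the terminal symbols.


Terminal symbols: a, b
Counting each: a (#1), b (#2)
Total = 2

2


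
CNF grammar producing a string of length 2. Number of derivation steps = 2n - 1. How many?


Chomsky Normal Form derivation:
String length n = 2
Each step either:
  - Splits a nonterminal into two (n-1 such steps)
  - Converts a nonterminal to terminal (n such steps)
Total = (n-1) + n = 2n - 1
= 2(2) - 1
= 4 - 1
= 3

3


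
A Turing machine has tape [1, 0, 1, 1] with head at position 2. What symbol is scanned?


Tape: [1, 0, 1, 1]
Positions: 0 1 2 3
Values:    1 0 1 1
Head at position 2
tape[2] = 1

1


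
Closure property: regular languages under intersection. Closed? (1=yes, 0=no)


Regular languages are closed under:
- Union (DFA product construction)
- Intersection (DFA product construction)
- Complement (swap accept/reject states)
- Concatenation (NFA construction)
- Kleene star (NFA construction)
intersection is in this list
Therefore: closed

1


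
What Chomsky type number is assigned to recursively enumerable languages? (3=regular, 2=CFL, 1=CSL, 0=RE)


Chomsky hierarchy levels:
  Type 3: Regular (DFA/NFA/regex)
  Type 2: Context-free (PDA)
  Type 1: Context-sensitive
  Type 0: Recursively enumerable (TM)
'recursively enumerable' corresponds to Type 0

0


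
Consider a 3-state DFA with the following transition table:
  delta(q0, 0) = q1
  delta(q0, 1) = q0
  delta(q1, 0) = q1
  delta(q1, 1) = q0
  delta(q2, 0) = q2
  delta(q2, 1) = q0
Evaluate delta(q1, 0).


Looking up transition function:
delta(q1, 0) in the table
Row: q1, Column: 0
Result: q1

q1


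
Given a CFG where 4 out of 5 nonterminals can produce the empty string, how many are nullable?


Nonterminals: {S, A, B, C, D}
A nonterminal is nullable if it can derive epsilon
Counting nullable nonterminals: 4
Total nullable = 4

4


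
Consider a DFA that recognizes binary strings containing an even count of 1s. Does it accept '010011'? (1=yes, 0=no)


DFA has 2 states: q_even (start, accept=yes) and q_odd
Processing string '010011' character by character:
  Position 0: read '0', 1-count=0 -> q_even (no change)
  Position 1: read '1', 1-count=1 -> q_odd
  Position 2: read '0', 1-count=1 -> q_odd (no change)
  Position 3: read '0', 1-count=1 -> q_odd (no change)
  Position 4: read '1', 1-count=2 -> q_even
  Position 5: read '1', 1-count=3 -> q_odd
Final state: q_odd, total 1s = 3 (odd); the DFA requires an even count -> reject

0


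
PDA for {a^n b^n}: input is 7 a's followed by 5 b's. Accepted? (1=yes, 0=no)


Language requires equal numbers of a's and b's
PDA pushes for each 'a', pops for each 'b'
Number of a's = 7
Number of b's = 5
7 != 5 -> Reject

0


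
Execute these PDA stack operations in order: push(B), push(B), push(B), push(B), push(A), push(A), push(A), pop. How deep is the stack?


Tracing stack operations:
  push(B) -> stack = [B], depth=1
  push(B) -> stack = [B,B], depth=2
  push(B) -> stack = [B,B,B], depth=3
  push(B) -> stack = [B,B,B,B], depth=4
  push(A) -> stack = [B,B,B,B,A], depth=5
  push(A) -> stack = [B,B,B,B,A,A], depth=6
  push(A) -> stack = [B,B,B,B,A,A,A], depth=7
  pop -> removed A, stack = [B,B,B,B,A,A], depth=6
Final depth = 6

6


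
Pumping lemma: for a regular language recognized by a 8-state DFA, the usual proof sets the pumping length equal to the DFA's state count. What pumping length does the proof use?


Pumping lemma for regular languages (standard proof):
Take p = |Q|, the number of DFA states.
Any string of length >= |Q| passes through |Q|+1 states while reading its first |Q| symbols,
so by pigeonhole some state repeats, giving the loop that can be pumped.
Here |Q| = 8
Therefore the proof uses p = 8

8


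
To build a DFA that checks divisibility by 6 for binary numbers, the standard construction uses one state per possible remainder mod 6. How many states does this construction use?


Divisibility by 6 is tracked via the remainder mod 6: 0, 1, ..., 5
The construction assigns one state to each remainder
Number of remainders = 6

6


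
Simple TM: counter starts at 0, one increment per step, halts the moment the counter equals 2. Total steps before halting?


Counter starts at 0. Counting sequence:
  Step 1: counter = 1
  Step 2: counter = 2
Counter reached 2 -> halt
Total steps = 2

2


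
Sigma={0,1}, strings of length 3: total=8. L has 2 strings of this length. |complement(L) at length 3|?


Alphabet: {0,1}
String length: 3
Total strings of length 3 = 2^3 = 8
Strings in L = 2
Complement = total - |L|
= 8 - 2
= 6

6


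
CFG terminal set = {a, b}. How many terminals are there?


Terminal symbols: a, b
Counting each: a (#1), b (#2)
Total = 2

2


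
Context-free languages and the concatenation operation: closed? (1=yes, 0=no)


CFL closure properties:
  Closed under: union, concatenation, Kleene star
  NOT closed under: intersection, complement
Operation 'concatenation' is in closed list -> Yes (closed)

1


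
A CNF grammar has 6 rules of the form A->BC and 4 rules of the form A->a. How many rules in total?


CNF allows two rule forms:
  A -> BC (binary): 6 rules
  A -> a (terminal): 4 rules
Total = 6 + 4 = 10

10


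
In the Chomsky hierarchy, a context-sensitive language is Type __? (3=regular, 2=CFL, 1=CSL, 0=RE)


Chomsky hierarchy levels:
  Type 3: Regular (DFA/NFA/regex)
  Type 2: Context-free (PDA)
  Type 1: Context-sensitive
  Type 0: Recursively enumerable (TM)
'context-sensitive' corresponds to Type 1

1


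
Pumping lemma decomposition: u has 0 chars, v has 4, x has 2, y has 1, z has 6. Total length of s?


|s| = |u| + |v| + |x| + |y| + |z|
= 0 + 4 + 2 + 1 + 6
= 4 + 2 + 7
= 6 + 7
= 13

13


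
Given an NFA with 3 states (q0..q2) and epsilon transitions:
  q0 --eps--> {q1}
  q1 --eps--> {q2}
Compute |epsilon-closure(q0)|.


Starting from q0
Initialize closure = {q0}
Follow epsilon from q0 -> add q1
Follow epsilon from q1 -> add q2
Final closure: {q0, q1, q2}
Size = 3

3


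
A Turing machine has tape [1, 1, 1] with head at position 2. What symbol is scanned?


Tape: [1, 1, 1]
Positions: 0 1 2
Values:    1 1 1
Head at position 2
tape[2] = 1

1


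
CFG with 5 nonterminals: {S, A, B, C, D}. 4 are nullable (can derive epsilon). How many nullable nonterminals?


Nonterminals: {S, A, B, C, D}
A nonterminal is nullable if it can derive epsilon
Counting nullable nonterminals: 4
Total nullable = 4

4


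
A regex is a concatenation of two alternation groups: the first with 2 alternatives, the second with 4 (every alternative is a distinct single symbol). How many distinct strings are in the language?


First group: 2 alternatives
Second group: 4 alternatives
Concatenation: each choice from group 1 pairs with each from group 2
Total = 2 x 4 = 8

8


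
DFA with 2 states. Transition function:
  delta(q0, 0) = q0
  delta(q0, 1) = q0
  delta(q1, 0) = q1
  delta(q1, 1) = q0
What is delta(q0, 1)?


Looking up transition function:
delta(q0, 1) in the table
Row: q0, Column: 1
Result: q0

q0


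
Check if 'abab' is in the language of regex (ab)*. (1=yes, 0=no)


Pattern: (ab)*
String: 'abab'
Pattern requires: zero or more repetitions of 'ab'
Pairs: ['ab', 'ab']
All pairs are 'ab'? Yes
Result: 1

1


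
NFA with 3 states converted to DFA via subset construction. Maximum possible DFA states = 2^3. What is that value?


NFA has 3 states
Subset construction: each DFA state = subset of NFA states
Maximum subsets = 2^3
2^3 = 8

8


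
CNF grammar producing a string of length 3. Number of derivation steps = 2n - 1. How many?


Chomsky Normal Form derivation:
String length n = 3
Each step either:
  - Splits a nonterminal into two (n-1 such steps)
  - Converts a nonterminal to terminal (n such steps)
Total = (n-1) + n = 2n - 1
= 2(3) - 1
= 6 - 1
= 5

5


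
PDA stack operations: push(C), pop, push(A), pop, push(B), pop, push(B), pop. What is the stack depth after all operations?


Tracing stack operations:
  push(C) -> stack = [C], depth=1
  pop -> removed C, stack = [], depth=0
  push(A) -> stack = [A], depth=1
  pop -> removed A, stack = [], depth=0
  push(B) -> stack = [B], depth=1
  pop -> removed B, stack = [], depth=0
  push(B) -> stack = [B], depth=1
  pop -> removed B, stack = [], depth=0
Final depth = 0

0


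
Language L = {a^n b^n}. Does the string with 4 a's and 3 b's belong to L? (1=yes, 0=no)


Language requires equal numbers of a's and b's
PDA pushes for each 'a', pops for each 'b'
Number of a's = 4
Number of b's = 3
4 != 3 -> Reject

0


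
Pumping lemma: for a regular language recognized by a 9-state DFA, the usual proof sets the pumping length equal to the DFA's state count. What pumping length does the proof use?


Pumping lemma for regular languages (standard proof):
Take p = |Q|, the number of DFA states.
Any string of length >= |Q| passes through |Q|+1 states while reading its first |Q| symbols,
so by pigeonhole some state repeats, giving the loop that can be pumped.
Here |Q| = 9
Therefore the proof uses p = 9

9


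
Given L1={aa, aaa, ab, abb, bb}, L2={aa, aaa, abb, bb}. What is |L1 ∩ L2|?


L1 = {aa, aaa, ab, abb, bb}
L2 = {aa, aaa, abb, bb}
Checking each string in L1 against L2:
  'aa': in L2? Yes
  'aaa': in L2? Yes
  'ab': in L2? No
  'abb': in L2? Yes
  'bb': in L2? Yes
Intersection = {aa, aaa, abb, bb}
|L1 ∩ L2| = 4

4


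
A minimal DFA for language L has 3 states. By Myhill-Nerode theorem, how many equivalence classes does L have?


Myhill-Nerode theorem:
Number of equivalence classes = number of states in minimal DFA
Minimal DFA states = 3
Therefore equivalence classes = 3

3


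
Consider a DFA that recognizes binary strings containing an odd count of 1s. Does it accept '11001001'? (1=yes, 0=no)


DFA has 2 states: q_even (start, accept=no) and q_odd
Processing string '11001001' character by character:
  Position 0: read '1', 1-count=1 -> q_odd
  Position 1: read '1', 1-count=2 -> q_even
  Position 2: read '0', 1-count=2 -> q_even (no change)
  Position 3: read '0', 1-count=2 -> q_even (no change)
  Position 4: read '1', 1-count=3 -> q_odd
  Position 5: read '0', 1-count=3 -> q_odd (no change)
  Position 6: read '0', 1-count=3 -> q_odd (no change)
  Position 7: read '1', 1-count=4 -> q_even
Final state: q_even, total 1s = 4 (even); the DFA requires an odd count -> reject

0


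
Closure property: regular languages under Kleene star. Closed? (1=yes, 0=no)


Regular languages are closed under:
- Union (DFA product construction)
- Intersection (DFA product construction)
- Complement (swap accept/reject states)
- Concatenation (NFA construction)
- Kleene star (NFA construction)
Kleene star is in this list
Therefore: closed

1


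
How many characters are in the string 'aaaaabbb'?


String: 'aaaaabbb'
Counting characters:
  'a' appears 5 time(s)
  'b' appears 3 time(s)
Total length = 5 + 3 = 8

8


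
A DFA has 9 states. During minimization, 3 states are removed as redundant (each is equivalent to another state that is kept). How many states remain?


Original DFA: 9 states
Redundant states removed: 3
Minimized states = original - removed
= 9 - 3
= 6

6


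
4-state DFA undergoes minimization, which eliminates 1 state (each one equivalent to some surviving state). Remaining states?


Original DFA: 4 states
Redundant states removed: 1
Minimized states = original - removed
= 4 - 1
= 3

3


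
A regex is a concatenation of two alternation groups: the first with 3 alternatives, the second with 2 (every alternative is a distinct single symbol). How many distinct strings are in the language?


First group: 3 alternatives
Second group: 2 alternatives
Concatenation: each choice from group 1 pairs with each from group 2
Total = 3 x 2 = 6

6


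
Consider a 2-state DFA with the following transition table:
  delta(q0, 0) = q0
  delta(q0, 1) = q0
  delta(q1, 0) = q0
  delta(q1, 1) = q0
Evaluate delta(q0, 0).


Looking up transition function:
delta(q0, 0) in the table
Row: q0, Column: 0
Result: q0

q0


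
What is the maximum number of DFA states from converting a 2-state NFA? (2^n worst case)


NFA has 2 states
Subset construction: each DFA state = subset of NFA states
Maximum subsets = 2^2
2^2 = 4

4


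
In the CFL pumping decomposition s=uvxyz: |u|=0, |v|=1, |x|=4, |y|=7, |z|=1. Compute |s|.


|s| = |u| + |v| + |x| + |y| + |z|
= 0 + 1 + 4 + 7 + 1
= 1 + 4 + 8
= 5 + 8
= 13

13


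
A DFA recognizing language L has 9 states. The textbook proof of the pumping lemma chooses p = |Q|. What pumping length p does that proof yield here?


Pumping lemma for regular languages (standard proof):
Take p = |Q|, the number of DFA states.
Any string of length >= |Q| passes through |Q|+1 states while reading its first |Q| symbols,
so by pigeonhole some state repeats, giving the loop that can be pumped.
Here |Q| = 9
Therefore the proof uses p = 9

9


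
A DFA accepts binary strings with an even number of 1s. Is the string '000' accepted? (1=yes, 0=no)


DFA has 2 states: q_even (start, accept=yes) and q_odd
Processing string '000' character by character:
  Position 0: read '0', 1-count=0 -> q_even (no change)
  Position 1: read '0', 1-count=0 -> q_even (no change)
  Position 2: read '0', 1-count=0 -> q_even (no change)
Final state: q_even, total 1s = 0 (even); the DFA requires an even count -> accept

1


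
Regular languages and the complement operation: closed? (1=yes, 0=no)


Regular languages are closed under all standard operations:
- Union: Yes (product construction)
- Intersection: Yes (product construction)
- Complement: Yes (swap accept/reject)
- Concatenation: Yes (NFA construction)
Operation: complement -> Closed

1


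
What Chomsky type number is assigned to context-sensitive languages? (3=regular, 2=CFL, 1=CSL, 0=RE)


Chomsky hierarchy levels:
  Type 3: Regular (DFA/NFA/regex)
  Type 2: Context-free (PDA)
  Type 1: Context-sensitive
  Type 0: Recursively enumerable (TM)
'context-sensitive' corresponds to Type 1

1


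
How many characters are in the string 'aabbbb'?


String: 'aabbbb'
Counting characters:
  'a' appears 2 time(s)
  'b' appears 4 time(s)
Total length = 2 + 4 = 6

6


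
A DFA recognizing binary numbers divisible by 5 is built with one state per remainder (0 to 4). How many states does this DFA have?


Divisibility by 5 is tracked via the remainder mod 5: 0, 1, ..., 4
The construction assigns one state to each remainder
Number of remainders = 5

5


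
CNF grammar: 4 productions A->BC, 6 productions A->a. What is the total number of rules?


CNF allows two rule forms:
  A -> BC (binary): 4 rules
  A -> a (terminal): 6 rules
Total = 4 + 6 = 10

10


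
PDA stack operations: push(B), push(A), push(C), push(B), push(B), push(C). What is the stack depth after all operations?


Tracing stack operations:
  push(B) -> stack = [B], depth=1
  push(A) -> stack = [B,A], depth=2
  push(C) -> stack = [B,A,C], depth=3
  push(B) -> stack = [B,A,C,B], depth=4
  push(B) -> stack = [B,A,C,B,B], depth=5
  push(C) -> stack = [B,A,C,B,B,C], depth=6
Final depth = 6

6


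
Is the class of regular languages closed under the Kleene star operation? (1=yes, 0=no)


Regular languages are closed under:
- Union (DFA product construction)
- Intersection (DFA product construction)
- Complement (swap accept/reject states)
- Concatenation (NFA construction)
- Kleene star (NFA construction)
Kleene star is in this list
Therefore: closed

1


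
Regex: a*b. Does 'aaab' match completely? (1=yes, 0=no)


Pattern: a*b
String: 'aaab'
Pattern requires: zero or more 'a's followed by exactly one 'b'
Found 3 leading 'a's
Remaining: 'b'
Remaining is exactly 'b' -> match
Result: 1

1


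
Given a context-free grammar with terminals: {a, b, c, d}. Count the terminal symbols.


Terminal symbols: a, b, c, d
Counting each: a (#1), b (#2), c (#3), d (#4)
Total = 4

4


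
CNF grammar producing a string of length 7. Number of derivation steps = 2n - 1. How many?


Chomsky Normal Form derivation:
String length n = 7
Each step either:
  - Splits a nonterminal into two (n-1 such steps)
  - Converts a nonterminal to terminal (n such steps)
Total = (n-1) + n = 2n - 1
= 2(7) - 1
= 14 - 1
= 13

13


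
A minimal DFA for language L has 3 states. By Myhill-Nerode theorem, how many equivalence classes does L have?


Myhill-Nerode theorem:
Number of equivalence classes = number of states in minimal DFA
Minimal DFA states = 3
Therefore equivalence classes = 3

3


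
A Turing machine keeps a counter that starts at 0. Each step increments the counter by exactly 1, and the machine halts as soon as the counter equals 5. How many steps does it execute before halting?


Counter starts at 0. Counting sequence:
  Step 1: counter = 1
  Step 2: counter = 2
  Step 3: counter = 3
  Step 4: counter = 4
  Step 5: counter = 5
Counter reached 5 -> halt
Total steps = 5

5


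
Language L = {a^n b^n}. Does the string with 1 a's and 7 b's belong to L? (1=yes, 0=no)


Language requires equal numbers of a's and b's
PDA pushes for each 'a', pops for each 'b'
Number of a's = 1
Number of b's = 7
1 != 7 -> Reject

0


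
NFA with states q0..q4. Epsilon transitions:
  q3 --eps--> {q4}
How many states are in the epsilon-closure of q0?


Starting from q0
Initialize closure = {q0}
q0 has no outgoing epsilon transitions -> nothing to add
Final closure: {q0}
Size = 1

1


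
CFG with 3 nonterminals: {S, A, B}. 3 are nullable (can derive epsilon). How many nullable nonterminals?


Nonterminals: {S, A, B}
A nonterminal is nullable if it can derive epsilon
Counting nullable nonterminals: 3
Total nullable = 3

3


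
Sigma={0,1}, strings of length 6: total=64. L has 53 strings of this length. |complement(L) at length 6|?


Alphabet: {0,1}
String length: 6
Total strings of length 6 = 2^6 = 64
Strings in L = 53
Complement = total - |L|
= 64 - 53
= 11

11


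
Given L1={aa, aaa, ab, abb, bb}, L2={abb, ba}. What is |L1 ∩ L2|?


L1 = {aa, aaa, ab, abb, bb}
L2 = {abb, ba}
Checking each string in L1 against L2:
  'aa': in L2? No
  'aaa': in L2? No
  'ab': in L2? No
  'abb': in L2? Yes
  'bb': in L2? No
Intersection = {abb}
|L1 ∩ L2| = 1

1


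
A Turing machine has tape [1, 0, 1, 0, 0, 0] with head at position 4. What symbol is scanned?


Tape: [1, 0, 1, 0, 0, 0]
Positions: 0 1 2 3 4 5
Values:    1 0 1 0 0 0
Head at position 4
tape[4] = 0

0


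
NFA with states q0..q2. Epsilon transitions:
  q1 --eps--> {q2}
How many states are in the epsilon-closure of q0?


Starting from q0
Initialize closure = {q0}
q0 has no outgoing epsilon transitions -> nothing to add
Final closure: {q0}
Size = 1

1


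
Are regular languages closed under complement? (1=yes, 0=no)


Regular languages are closed under:
- Union (DFA product construction)
- Intersection (DFA product construction)
- Complement (swap accept/reject states)
- Concatenation (NFA construction)
- Kleene star (NFA construction)
complement is in this list
Therefore: closed

1


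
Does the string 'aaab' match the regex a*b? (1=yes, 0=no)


Pattern: a*b
String: 'aaab'
Pattern requires: zero or more 'a's followed by exactly one 'b'
Found 3 leading 'a's
Remaining: 'b'
Remaining is exactly 'b' -> match
Result: 1

1


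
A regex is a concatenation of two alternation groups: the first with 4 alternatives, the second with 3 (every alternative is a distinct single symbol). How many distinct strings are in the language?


First group: 4 alternatives
Second group: 3 alternatives
Concatenation: each choice from group 1 pairs with each from group 2
Total = 4 x 3 = 12

12


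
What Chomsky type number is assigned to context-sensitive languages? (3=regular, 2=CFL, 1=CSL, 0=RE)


Chomsky hierarchy levels:
  Type 3: Regular (DFA/NFA/regex)
  Type 2: Context-free (PDA)
  Type 1: Context-sensitive
  Type 0: Recursively enumerable (TM)
'context-sensitive' corresponds to Type 1

1


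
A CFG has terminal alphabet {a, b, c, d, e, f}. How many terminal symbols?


Terminal symbols: a, b, c, d, e, f
Counting each: a (#1), b (#2), c (#3), d (#4), e (#5), f (#6)
Total = 6

6


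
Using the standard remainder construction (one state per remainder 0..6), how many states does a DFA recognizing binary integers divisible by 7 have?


Divisibility by 7 is tracked via the remainder mod 7: 0, 1, ..., 6
The construction assigns one state to each remainder
Number of remainders = 7

7


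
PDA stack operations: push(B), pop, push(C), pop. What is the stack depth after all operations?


Tracing stack operations:
  push(B) -> stack = [B], depth=1
  pop -> removed B, stack = [], depth=0
  push(C) -> stack = [C], depth=1
  pop -> removed C, stack = [], depth=0
Final depth = 0

0
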